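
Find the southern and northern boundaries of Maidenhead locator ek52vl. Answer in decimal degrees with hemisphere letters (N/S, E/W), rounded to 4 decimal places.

Field E=4, K=10: +4·20° lon, +10·10° lat → SW at lon -100°, lat 10°.
Square 5, 2: +5·2° lon, +2·1° lat → SW at lon -90°, lat 12°.
Subsquare v=21, l=11: +21·0.0833333° lon, +11·0.0416667° lat → SW at lon -88.25°, lat 12.4583°.
Cell spans 0.0833333° lon × 0.0416667° lat.
south 12.4583° N, north 12.5000° N.

12.4583° N, 12.5000° N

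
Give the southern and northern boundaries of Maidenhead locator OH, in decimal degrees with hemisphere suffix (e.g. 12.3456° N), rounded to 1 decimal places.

Field O=14, H=7: +14·20° lon, +7·10° lat → SW at lon 100°, lat -20°.
Cell spans 20° lon × 10° lat.
south 20.0° S, north 10.0° S.

20.0° S, 10.0° S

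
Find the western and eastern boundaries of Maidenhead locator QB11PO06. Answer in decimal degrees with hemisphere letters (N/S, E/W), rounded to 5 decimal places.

Field Q=16, B=1: +16·20° lon, +1·10° lat → SW at lon 140°, lat -80°.
Square 1, 1: +1·2° lon, +1·1° lat → SW at lon 142°, lat -79°.
Subsquare p=15, o=14: +15·0.0833333° lon, +14·0.0416667° lat → SW at lon 143.25°, lat -78.4167°.
Extended square 0, 6: +0·0.00833333° lon, +6·0.00416667° lat → SW at lon 143.25°, lat -78.3917°.
Cell spans 0.00833333° lon × 0.00416667° lat.
west 143.25000° E, east 143.25833° E.

143.25000° E, 143.25833° E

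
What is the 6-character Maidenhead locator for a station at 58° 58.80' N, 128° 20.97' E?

PO48ex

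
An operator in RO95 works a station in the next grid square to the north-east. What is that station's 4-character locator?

Longitude square 9; +1 → 10, wraps to 0, carry into field.
Longitude field R = 17; +1 → 18, wraps to 0 = A, wrapping around the antimeridian.
Latitude square 5; +1 → 6.

AO06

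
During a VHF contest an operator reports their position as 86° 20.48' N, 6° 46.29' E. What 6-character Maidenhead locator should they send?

Offset from 180°W / 90°S: lon 186.7715°, lat 176.3413°.
Field: lon ⌊186.7715/20⌋ = 9 → J; lat ⌊176.3413/10⌋ = 17 → R.
Square: lon ⌊6.7715/2⌋ = 3; lat ⌊6.3413/1⌋ = 6.
Subsquare: lon ⌊0.7715/0.0833333⌋ = 9 → j; lat ⌊0.3413/0.0416667⌋ = 8 → i.

JR36ji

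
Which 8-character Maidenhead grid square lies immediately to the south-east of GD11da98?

Longitude extended square 9; +1 → 10, wraps to 0, carry into subsquare.
Longitude subsquare d = 3; +1 → 4 = e.
Latitude extended square 8; −1 → 7.

GD11ea07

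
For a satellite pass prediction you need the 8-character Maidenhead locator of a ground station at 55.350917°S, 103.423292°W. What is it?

DD84gp95

Shift to the Maidenhead origin (180°W, 90°S): lon 76.57671, lat 34.64908.
Field: 76.57671/20 → 3 → D, 34.64908/10 → 3 → D; chars DD.
Square: 16.57671/2 → 8, 4.64908/1 → 4; chars 84.
Subsquare: 0.57671/0.0833333 → 6 → g, 0.64908/0.0416667 → 15 → p; chars gp.
Extended square: 0.07671/0.00833333 → 9, 0.02408/0.00416667 → 5; chars 95.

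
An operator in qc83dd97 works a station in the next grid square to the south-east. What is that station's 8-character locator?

QC83ed06

Longitude extended square 9; +1 → 10, wraps to 0, carry into subsquare.
Longitude subsquare d = 3; +1 → 4 = e.
Latitude extended square 7; −1 → 6.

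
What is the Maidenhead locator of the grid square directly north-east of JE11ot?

JE11pu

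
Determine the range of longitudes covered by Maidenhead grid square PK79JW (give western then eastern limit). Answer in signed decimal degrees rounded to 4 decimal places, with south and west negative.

Field P=15, K=10: +15·20° lon, +10·10° lat → SW at lon 120°, lat 10°.
Square 7, 9: +7·2° lon, +9·1° lat → SW at lon 134°, lat 19°.
Subsquare j=9, w=22: +9·0.0833333° lon, +22·0.0416667° lat → SW at lon 134.75°, lat 19.9167°.
Cell spans 0.0833333° lon × 0.0416667° lat.
west 134.7500, east 134.8333.

134.7500, 134.8333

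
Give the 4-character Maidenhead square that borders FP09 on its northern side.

FQ00

Latitude square 9; +1 → 10, wraps to 0, carry into field.
Latitude field P = 15; +1 → 16 = Q.
The longitude characters are unchanged.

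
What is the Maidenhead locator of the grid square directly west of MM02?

LM92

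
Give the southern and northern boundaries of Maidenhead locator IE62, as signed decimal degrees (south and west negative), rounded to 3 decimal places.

-48.000, -47.000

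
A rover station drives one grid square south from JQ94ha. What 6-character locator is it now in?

Latitude subsquare a = 0; −1 → -1, wraps to 23 = x, carry into square.
Latitude square 4; −1 → 3.
The longitude characters are unchanged.

JQ93hx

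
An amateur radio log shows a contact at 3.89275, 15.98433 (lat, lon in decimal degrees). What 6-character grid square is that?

JJ73xv

Add 180° to longitude and 90° to latitude: 195.9843, 93.8928.
Field (20°×10°, letters A–R): lon ⌊195.9843/20⌋ = 9 → J; lat ⌊93.8928/10⌋ = 9 → J.
Square (2°×1°, digits 0–9): lon ⌊15.9843/2⌋ = 7; lat ⌊3.8928/1⌋ = 3.
Subsquare (5′×2.5′, letters a–x): lon ⌊1.9843/0.0833333⌋ = 23 → x; lat ⌊0.8928/0.0416667⌋ = 21 → v.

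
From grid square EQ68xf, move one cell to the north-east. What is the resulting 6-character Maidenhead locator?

Longitude subsquare x = 23; +1 → 24, wraps to 0 = a, carry into square.
Longitude square 6; +1 → 7.
Latitude subsquare f = 5; +1 → 6 = g.

EQ78ag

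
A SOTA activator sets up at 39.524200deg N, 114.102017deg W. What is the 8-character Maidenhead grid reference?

DM29wm75

Shift to the Maidenhead origin (180°W, 90°S): lon 65.89798, lat 129.52420.
Field: lon ⌊65.89798/20⌋ = 3 → D; lat ⌊129.52420/10⌋ = 12 → M.
Square: lon ⌊5.89798/2⌋ = 2; lat ⌊9.52420/1⌋ = 9.
Subsquare: lon ⌊1.89798/0.0833333⌋ = 22 → w; lat ⌊0.52420/0.0416667⌋ = 12 → m.
Extended square: lon ⌊0.06465/0.00833333⌋ = 7; lat ⌊0.02420/0.00416667⌋ = 5.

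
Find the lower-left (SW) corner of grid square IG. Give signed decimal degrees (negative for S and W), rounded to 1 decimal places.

Field I=8, G=6: +8·20° lon, +6·10° lat → SW at lon -20°, lat -30°.
latitude -30.0, longitude -20.0.

-30.0, -20.0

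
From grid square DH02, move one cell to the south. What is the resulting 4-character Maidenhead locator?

DH01

Latitude square 2; −1 → 1.
The longitude characters are unchanged.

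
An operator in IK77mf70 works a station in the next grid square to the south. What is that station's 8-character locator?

IK77me79

Latitude extended square 0; −1 → -1, wraps to 9, carry into subsquare.
Latitude subsquare f = 5; −1 → 4 = e.
The longitude characters are unchanged.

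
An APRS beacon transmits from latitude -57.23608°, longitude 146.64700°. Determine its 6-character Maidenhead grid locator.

QD32hs

Shift to the Maidenhead origin (180°W, 90°S): lon 326.6470, lat 32.7639.
Field: 326.6470/20 → 16 → Q, 32.7639/10 → 3 → D; chars QD.
Square: 6.6470/2 → 3, 2.7639/1 → 2; chars 32.
Subsquare: 0.6470/0.0833333 → 7 → h, 0.7639/0.0416667 → 18 → s; chars hs.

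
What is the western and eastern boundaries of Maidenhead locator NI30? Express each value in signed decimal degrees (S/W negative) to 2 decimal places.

Field N=13, I=8: +13·20° lon, +8·10° lat → SW at lon 80°, lat -10°.
Square 3, 0: +3·2° lon, +0·1° lat → SW at lon 86°, lat -10°.
Cell spans 2° lon × 1° lat.
west 86.00, east 88.00.

86.00, 88.00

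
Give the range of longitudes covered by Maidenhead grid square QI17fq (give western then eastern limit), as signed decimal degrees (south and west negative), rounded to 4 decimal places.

Field Q=16, I=8: +16·20° lon, +8·10° lat → SW at lon 140°, lat -10°.
Square 1, 7: +1·2° lon, +7·1° lat → SW at lon 142°, lat -3°.
Subsquare f=5, q=16: +5·0.0833333° lon, +16·0.0416667° lat → SW at lon 142.417°, lat -2.33333°.
Cell spans 0.0833333° lon × 0.0416667° lat.
west 142.4167, east 142.5000.

142.4167, 142.5000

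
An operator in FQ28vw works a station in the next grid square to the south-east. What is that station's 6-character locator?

FQ28wv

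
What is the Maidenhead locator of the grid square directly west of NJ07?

MJ97

Longitude square 0; −1 → -1, wraps to 9, carry into field.
Longitude field N = 13; −1 → 12 = M.
The latitude characters are unchanged.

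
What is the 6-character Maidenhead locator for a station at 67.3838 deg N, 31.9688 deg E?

Shift to the Maidenhead origin (180°W, 90°S): lon 211.9688, lat 157.3838.
Field (20°×10°, letters A–R): lon ⌊211.9688/20⌋ = 10 → K; lat ⌊157.3838/10⌋ = 15 → P.
Square (2°×1°, digits 0–9): lon ⌊11.9688/2⌋ = 5; lat ⌊7.3838/1⌋ = 7.
Subsquare (5′×2.5′, letters a–x): lon ⌊1.9688/0.0833333⌋ = 23 → x; lat ⌊0.3838/0.0416667⌋ = 9 → j.

KP57xj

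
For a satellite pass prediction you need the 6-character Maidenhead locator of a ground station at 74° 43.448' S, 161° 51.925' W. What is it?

Offset from 180°W / 90°S: lon 18.1346°, lat 15.2759°.
Field: 18.1346/20 → 0 → A, 15.2759/10 → 1 → B; chars AB.
Square: 18.1346/2 → 9, 5.2759/1 → 5; chars 95.
Subsquare: 0.1346/0.0833333 → 1 → b, 0.2759/0.0416667 → 6 → g; chars bg.

AB95bg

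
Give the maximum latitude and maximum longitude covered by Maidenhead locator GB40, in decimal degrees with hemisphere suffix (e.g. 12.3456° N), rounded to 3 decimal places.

Field G=6, B=1: +6·20° lon, +1·10° lat → SW at lon -60°, lat -80°.
Square 4, 0: +4·2° lon, +0·1° lat → SW at lon -52°, lat -80°.
Cell spans 2° lon × 1° lat. NE corner is SW corner plus one full cell.
latitude 79.000° S, longitude 50.000° W.

79.000° S, 50.000° W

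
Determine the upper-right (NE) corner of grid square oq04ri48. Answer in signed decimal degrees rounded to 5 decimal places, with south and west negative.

Field O=14, Q=16: +14·20° lon, +16·10° lat → SW at lon 100°, lat 70°.
Square 0, 4: +0·2° lon, +4·1° lat → SW at lon 100°, lat 74°.
Subsquare r=17, i=8: +17·0.0833333° lon, +8·0.0416667° lat → SW at lon 101.417°, lat 74.3333°.
Extended square 4, 8: +4·0.00833333° lon, +8·0.00416667° lat → SW at lon 101.45°, lat 74.3667°.
Cell spans 0.00833333° lon × 0.00416667° lat. NE corner is SW corner plus one full cell.
latitude 74.37083, longitude 101.45833.

74.37083, 101.45833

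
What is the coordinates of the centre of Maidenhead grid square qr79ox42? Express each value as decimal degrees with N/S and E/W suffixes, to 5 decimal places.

89.96875° N, 155.20417° E

Field Q=16, R=17: +16·20° lon, +17·10° lat → SW at lon 140°, lat 80°.
Square 7, 9: +7·2° lon, +9·1° lat → SW at lon 154°, lat 89°.
Subsquare o=14, x=23: +14·0.0833333° lon, +23·0.0416667° lat → SW at lon 155.167°, lat 89.9583°.
Extended square 4, 2: +4·0.00833333° lon, +2·0.00416667° lat → SW at lon 155.2°, lat 89.9667°.
Cell spans 0.00833333° lon × 0.00416667° lat. Centre is SW corner plus half of each.
latitude 89.96875° N, longitude 155.20417° E.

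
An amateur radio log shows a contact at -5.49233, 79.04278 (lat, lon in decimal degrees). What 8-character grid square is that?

MI94mm51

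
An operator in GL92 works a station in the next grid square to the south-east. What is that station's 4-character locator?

HL01

Longitude square 9; +1 → 10, wraps to 0, carry into field.
Longitude field G = 6; +1 → 7 = H.
Latitude square 2; −1 → 1.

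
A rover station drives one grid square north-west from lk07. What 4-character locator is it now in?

Longitude square 0; −1 → -1, wraps to 9, carry into field.
Longitude field L = 11; −1 → 10 = K.
Latitude square 7; +1 → 8.

KK98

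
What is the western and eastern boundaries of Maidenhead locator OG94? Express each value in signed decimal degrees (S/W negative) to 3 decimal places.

Field O=14, G=6: +14·20° lon, +6·10° lat → SW at lon 100°, lat -30°.
Square 9, 4: +9·2° lon, +4·1° lat → SW at lon 118°, lat -26°.
Cell spans 2° lon × 1° lat.
west 118.000, east 120.000.

118.000, 120.000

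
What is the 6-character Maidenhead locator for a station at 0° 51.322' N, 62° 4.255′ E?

MJ10au

Add 180° to longitude and 90° to latitude: 242.0709, 90.8554.
Field: 242.0709/20 → 12 → M, 90.8554/10 → 9 → J; chars MJ.
Square: 2.0709/2 → 1, 0.8554/1 → 0; chars 10.
Subsquare: 0.0709/0.0833333 → 0 → a, 0.8554/0.0416667 → 20 → u; chars au.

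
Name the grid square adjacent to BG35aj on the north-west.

Longitude subsquare a = 0; −1 → -1, wraps to 23 = x, carry into square.
Longitude square 3; −1 → 2.
Latitude subsquare j = 9; +1 → 10 = k.

BG25xk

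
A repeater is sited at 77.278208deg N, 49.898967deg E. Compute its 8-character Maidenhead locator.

Shift to the Maidenhead origin (180°W, 90°S): lon 229.89897, lat 167.27821.
Field: lon ⌊229.89897/20⌋ = 11 → L; lat ⌊167.27821/10⌋ = 16 → Q.
Square: lon ⌊9.89897/2⌋ = 4; lat ⌊7.27821/1⌋ = 7.
Subsquare: lon ⌊1.89897/0.0833333⌋ = 22 → w; lat ⌊0.27821/0.0416667⌋ = 6 → g.
Extended square: lon ⌊0.06563/0.00833333⌋ = 7; lat ⌊0.02821/0.00416667⌋ = 6.

LQ47wg76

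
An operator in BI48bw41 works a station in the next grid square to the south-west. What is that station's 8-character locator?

BI48bw30

Longitude extended square 4; −1 → 3.
Latitude extended square 1; −1 → 0.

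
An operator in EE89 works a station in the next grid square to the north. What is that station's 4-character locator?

EF80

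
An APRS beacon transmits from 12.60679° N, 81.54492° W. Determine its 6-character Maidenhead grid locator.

EK92fo

Add 180° to longitude and 90° to latitude: 98.4551, 102.6068.
Field: 98.4551/20 → 4 → E, 102.6068/10 → 10 → K; chars EK.
Square: 18.4551/2 → 9, 2.6068/1 → 2; chars 92.
Subsquare: 0.4551/0.0833333 → 5 → f, 0.6068/0.0416667 → 14 → o; chars fo.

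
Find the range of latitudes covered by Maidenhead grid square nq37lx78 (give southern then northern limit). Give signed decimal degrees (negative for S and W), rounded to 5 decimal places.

Field N=13, Q=16: +13·20° lon, +16·10° lat → SW at lon 80°, lat 70°.
Square 3, 7: +3·2° lon, +7·1° lat → SW at lon 86°, lat 77°.
Subsquare l=11, x=23: +11·0.0833333° lon, +23·0.0416667° lat → SW at lon 86.9167°, lat 77.9583°.
Extended square 7, 8: +7·0.00833333° lon, +8·0.00416667° lat → SW at lon 86.975°, lat 77.9917°.
Cell spans 0.00833333° lon × 0.00416667° lat.
south 77.99167, north 77.99583.

77.99167, 77.99583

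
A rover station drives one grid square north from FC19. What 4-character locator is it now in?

Latitude square 9; +1 → 10, wraps to 0, carry into field.
Latitude field C = 2; +1 → 3 = D.
The longitude characters are unchanged.

FD10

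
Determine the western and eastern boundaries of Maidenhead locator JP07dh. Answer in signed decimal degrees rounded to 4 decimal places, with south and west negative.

0.2500, 0.3333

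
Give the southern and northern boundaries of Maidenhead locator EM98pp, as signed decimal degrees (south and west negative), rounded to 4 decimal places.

38.6250, 38.6667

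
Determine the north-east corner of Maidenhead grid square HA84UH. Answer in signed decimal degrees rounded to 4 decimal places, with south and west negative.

Field H=7, A=0: +7·20° lon, +0·10° lat → SW at lon -40°, lat -90°.
Square 8, 4: +8·2° lon, +4·1° lat → SW at lon -24°, lat -86°.
Subsquare u=20, h=7: +20·0.0833333° lon, +7·0.0416667° lat → SW at lon -22.3333°, lat -85.7083°.
Cell spans 0.0833333° lon × 0.0416667° lat. NE corner is SW corner plus one full cell.
latitude -85.6667, longitude -22.2500.

-85.6667, -22.2500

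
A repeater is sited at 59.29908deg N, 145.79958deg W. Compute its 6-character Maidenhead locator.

Shift to the Maidenhead origin (180°W, 90°S): lon 34.2004, lat 149.2991.
Field (20°×10°, letters A–R): 34.2004/20 → 1 → B, 149.2991/10 → 14 → O; chars BO.
Square (2°×1°, digits 0–9): 14.2004/2 → 7, 9.2991/1 → 9; chars 79.
Subsquare (5′×2.5′, letters a–x): 0.2004/0.0833333 → 2 → c, 0.2991/0.0416667 → 7 → h; chars ch.

BO79ch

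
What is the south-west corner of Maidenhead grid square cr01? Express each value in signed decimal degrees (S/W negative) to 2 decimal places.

81.00, -140.00

Field C=2, R=17: +2·20° lon, +17·10° lat → SW at lon -140°, lat 80°.
Square 0, 1: +0·2° lon, +1·1° lat → SW at lon -140°, lat 81°.
latitude 81.00, longitude -140.00.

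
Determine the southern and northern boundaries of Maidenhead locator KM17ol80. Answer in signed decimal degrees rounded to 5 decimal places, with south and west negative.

Field K=10, M=12: +10·20° lon, +12·10° lat → SW at lon 20°, lat 30°.
Square 1, 7: +1·2° lon, +7·1° lat → SW at lon 22°, lat 37°.
Subsquare o=14, l=11: +14·0.0833333° lon, +11·0.0416667° lat → SW at lon 23.1667°, lat 37.4583°.
Extended square 8, 0: +8·0.00833333° lon, +0·0.00416667° lat → SW at lon 23.2333°, lat 37.4583°.
Cell spans 0.00833333° lon × 0.00416667° lat.
south 37.45833, north 37.46250.

37.45833, 37.46250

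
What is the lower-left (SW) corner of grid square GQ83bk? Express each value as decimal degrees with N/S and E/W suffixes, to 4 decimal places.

Field G=6, Q=16: +6·20° lon, +16·10° lat → SW at lon -60°, lat 70°.
Square 8, 3: +8·2° lon, +3·1° lat → SW at lon -44°, lat 73°.
Subsquare b=1, k=10: +1·0.0833333° lon, +10·0.0416667° lat → SW at lon -43.9167°, lat 73.4167°.
latitude 73.4167° N, longitude 43.9167° W.

73.4167° N, 43.9167° W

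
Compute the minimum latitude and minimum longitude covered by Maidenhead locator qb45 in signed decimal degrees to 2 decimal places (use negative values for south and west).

Field Q=16, B=1: +16·20° lon, +1·10° lat → SW at lon 140°, lat -80°.
Square 4, 5: +4·2° lon, +5·1° lat → SW at lon 148°, lat -75°.
latitude -75.00, longitude 148.00.

-75.00, 148.00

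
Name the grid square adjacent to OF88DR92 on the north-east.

Longitude extended square 9; +1 → 10, wraps to 0, carry into subsquare.
Longitude subsquare d = 3; +1 → 4 = e.
Latitude extended square 2; +1 → 3.

OF88er03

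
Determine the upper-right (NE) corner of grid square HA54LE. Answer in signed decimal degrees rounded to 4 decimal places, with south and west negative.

-85.7917, -29.0000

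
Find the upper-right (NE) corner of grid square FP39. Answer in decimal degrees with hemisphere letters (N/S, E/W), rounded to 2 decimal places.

70.00° N, 72.00° W

Field F=5, P=15: +5·20° lon, +15·10° lat → SW at lon -80°, lat 60°.
Square 3, 9: +3·2° lon, +9·1° lat → SW at lon -74°, lat 69°.
Cell spans 2° lon × 1° lat. NE corner is SW corner plus one full cell.
latitude 70.00° N, longitude 72.00° W.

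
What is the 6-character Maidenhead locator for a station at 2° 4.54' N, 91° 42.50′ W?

EJ42db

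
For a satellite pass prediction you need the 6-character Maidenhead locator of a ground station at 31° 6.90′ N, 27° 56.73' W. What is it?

Offset from 180°W / 90°S: lon 152.0545°, lat 121.1150°.
Field: 152.0545/20 → 7 → H, 121.1150/10 → 12 → M; chars HM.
Square: 12.0545/2 → 6, 1.1150/1 → 1; chars 61.
Subsquare: 0.0545/0.0833333 → 0 → a, 0.1150/0.0416667 → 2 → c; chars ac.

HM61ac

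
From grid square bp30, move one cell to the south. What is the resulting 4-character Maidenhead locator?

Latitude square 0; −1 → -1, wraps to 9, carry into field.
Latitude field P = 15; −1 → 14 = O.
The longitude characters are unchanged.

BO39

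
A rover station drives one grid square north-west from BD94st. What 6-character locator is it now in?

BD94ru

Longitude subsquare s = 18; −1 → 17 = r.
Latitude subsquare t = 19; +1 → 20 = u.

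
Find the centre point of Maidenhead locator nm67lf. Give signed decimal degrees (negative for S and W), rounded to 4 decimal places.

37.2292, 92.9583

Field N=13, M=12: +13·20° lon, +12·10° lat → SW at lon 80°, lat 30°.
Square 6, 7: +6·2° lon, +7·1° lat → SW at lon 92°, lat 37°.
Subsquare l=11, f=5: +11·0.0833333° lon, +5·0.0416667° lat → SW at lon 92.9167°, lat 37.2083°.
Cell spans 0.0833333° lon × 0.0416667° lat. Centre is SW corner plus half of each.
latitude 37.2292, longitude 92.9583.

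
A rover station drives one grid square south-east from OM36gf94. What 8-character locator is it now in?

Longitude extended square 9; +1 → 10, wraps to 0, carry into subsquare.
Longitude subsquare g = 6; +1 → 7 = h.
Latitude extended square 4; −1 → 3.

OM36hf03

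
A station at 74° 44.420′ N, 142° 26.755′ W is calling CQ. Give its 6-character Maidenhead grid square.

Add 180° to longitude and 90° to latitude: 37.5541, 164.7403.
Field: 37.5541/20 → 1 → B, 164.7403/10 → 16 → Q; chars BQ.
Square: 17.5541/2 → 8, 4.7403/1 → 4; chars 84.
Subsquare: 1.5541/0.0833333 → 18 → s, 0.7403/0.0416667 → 17 → r; chars sr.

BQ84sr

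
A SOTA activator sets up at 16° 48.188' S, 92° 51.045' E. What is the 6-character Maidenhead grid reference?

Add 180° to longitude and 90° to latitude: 272.8508, 73.1969.
Field (20°×10°, letters A–R): 272.8508/20 → 13 → N, 73.1969/10 → 7 → H; chars NH.
Square (2°×1°, digits 0–9): 12.8508/2 → 6, 3.1969/1 → 3; chars 63.
Subsquare (5′×2.5′, letters a–x): 0.8508/0.0833333 → 10 → k, 0.1969/0.0416667 → 4 → e; chars ke.

NH63ke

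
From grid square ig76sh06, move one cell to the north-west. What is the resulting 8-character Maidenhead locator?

Longitude extended square 0; −1 → -1, wraps to 9, carry into subsquare.
Longitude subsquare s = 18; −1 → 17 = r.
Latitude extended square 6; +1 → 7.

IG76rh97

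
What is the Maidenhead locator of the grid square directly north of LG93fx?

Latitude subsquare x = 23; +1 → 24, wraps to 0 = a, carry into square.
Latitude square 3; +1 → 4.
The longitude characters are unchanged.

LG94fa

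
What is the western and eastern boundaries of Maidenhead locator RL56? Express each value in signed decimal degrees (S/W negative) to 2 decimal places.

Field R=17, L=11: +17·20° lon, +11·10° lat → SW at lon 160°, lat 20°.
Square 5, 6: +5·2° lon, +6·1° lat → SW at lon 170°, lat 26°.
Cell spans 2° lon × 1° lat.
west 170.00, east 172.00.

170.00, 172.00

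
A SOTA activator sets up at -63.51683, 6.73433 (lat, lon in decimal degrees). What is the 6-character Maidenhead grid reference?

JC36il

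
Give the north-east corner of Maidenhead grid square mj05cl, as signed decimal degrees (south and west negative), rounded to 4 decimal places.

5.5000, 60.2500

Field M=12, J=9: +12·20° lon, +9·10° lat → SW at lon 60°, lat 0°.
Square 0, 5: +0·2° lon, +5·1° lat → SW at lon 60°, lat 5°.
Subsquare c=2, l=11: +2·0.0833333° lon, +11·0.0416667° lat → SW at lon 60.1667°, lat 5.45833°.
Cell spans 0.0833333° lon × 0.0416667° lat. NE corner is SW corner plus one full cell.
latitude 5.5000, longitude 60.2500.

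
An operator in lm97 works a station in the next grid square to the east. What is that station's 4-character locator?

MM07

Longitude square 9; +1 → 10, wraps to 0, carry into field.
Longitude field L = 11; +1 → 12 = M.
The latitude characters are unchanged.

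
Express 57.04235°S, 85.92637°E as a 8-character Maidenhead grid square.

Add 180° to longitude and 90° to latitude: 265.92637, 32.95765.
Field (20°×10°, letters A–R): 265.92637/20 → 13 → N, 32.95765/10 → 3 → D; chars ND.
Square (2°×1°, digits 0–9): 5.92637/2 → 2, 2.95765/1 → 2; chars 22.
Subsquare (5′×2.5′, letters a–x): 1.92637/0.0833333 → 23 → x, 0.95765/0.0416667 → 22 → w; chars xw.
Extended square (30″×15″, digits 0–9): 0.00970/0.00833333 → 1, 0.04098/0.00416667 → 9; chars 19.

ND22xw19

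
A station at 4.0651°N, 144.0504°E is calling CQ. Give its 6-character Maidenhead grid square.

QJ24ab

Shift to the Maidenhead origin (180°W, 90°S): lon 324.0504, lat 94.0651.
Field: 324.0504/20 → 16 → Q, 94.0651/10 → 9 → J; chars QJ.
Square: 4.0504/2 → 2, 4.0651/1 → 4; chars 24.
Subsquare: 0.0504/0.0833333 → 0 → a, 0.0651/0.0416667 → 1 → b; chars ab.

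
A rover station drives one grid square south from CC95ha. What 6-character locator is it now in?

CC94hx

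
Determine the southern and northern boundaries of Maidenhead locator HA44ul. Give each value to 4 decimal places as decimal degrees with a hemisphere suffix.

85.5417° S, 85.5000° S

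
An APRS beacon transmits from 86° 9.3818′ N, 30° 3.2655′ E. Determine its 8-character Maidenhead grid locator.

Shift to the Maidenhead origin (180°W, 90°S): lon 210.05443, lat 176.15636.
Field: lon ⌊210.05443/20⌋ = 10 → K; lat ⌊176.15636/10⌋ = 17 → R.
Square: lon ⌊10.05443/2⌋ = 5; lat ⌊6.15636/1⌋ = 6.
Subsquare: lon ⌊0.05443/0.0833333⌋ = 0 → a; lat ⌊0.15636/0.0416667⌋ = 3 → d.
Extended square: lon ⌊0.05443/0.00833333⌋ = 6; lat ⌊0.03136/0.00416667⌋ = 7.

KR56ad67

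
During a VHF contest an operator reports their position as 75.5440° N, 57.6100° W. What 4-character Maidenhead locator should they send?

Offset from 180°W / 90°S: lon 122.39°, lat 165.54°.
Field: 122.39/20 → 6 → G, 165.54/10 → 16 → Q; chars GQ.
Square: 2.39/2 → 1, 5.54/1 → 5; chars 15.

GQ15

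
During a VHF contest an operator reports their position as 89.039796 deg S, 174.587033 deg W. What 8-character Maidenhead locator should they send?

AA20qx90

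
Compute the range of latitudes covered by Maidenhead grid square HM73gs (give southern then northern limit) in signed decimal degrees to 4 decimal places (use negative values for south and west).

33.7500, 33.7917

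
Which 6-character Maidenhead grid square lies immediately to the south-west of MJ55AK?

Longitude subsquare a = 0; −1 → -1, wraps to 23 = x, carry into square.
Longitude square 5; −1 → 4.
Latitude subsquare k = 10; −1 → 9 = j.

MJ45xj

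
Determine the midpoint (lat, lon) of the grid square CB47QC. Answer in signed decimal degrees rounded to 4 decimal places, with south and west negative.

-72.8958, -130.6250

Field C=2, B=1: +2·20° lon, +1·10° lat → SW at lon -140°, lat -80°.
Square 4, 7: +4·2° lon, +7·1° lat → SW at lon -132°, lat -73°.
Subsquare q=16, c=2: +16·0.0833333° lon, +2·0.0416667° lat → SW at lon -130.667°, lat -72.9167°.
Cell spans 0.0833333° lon × 0.0416667° lat. Centre is SW corner plus half of each.
latitude -72.8958, longitude -130.6250.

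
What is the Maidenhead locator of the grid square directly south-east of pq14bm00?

PQ14bl19

Longitude extended square 0; +1 → 1.
Latitude extended square 0; −1 → -1, wraps to 9, carry into subsquare.
Latitude subsquare m = 12; −1 → 11 = l.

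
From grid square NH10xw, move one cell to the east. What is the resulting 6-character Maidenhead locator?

Longitude subsquare x = 23; +1 → 24, wraps to 0 = a, carry into square.
Longitude square 1; +1 → 2.
The latitude characters are unchanged.

NH20aw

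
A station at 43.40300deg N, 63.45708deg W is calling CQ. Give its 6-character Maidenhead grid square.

FN83gj

Add 180° to longitude and 90° to latitude: 116.5429, 133.4030.
Field (20°×10°, letters A–R): 116.5429/20 → 5 → F, 133.4030/10 → 13 → N; chars FN.
Square (2°×1°, digits 0–9): 16.5429/2 → 8, 3.4030/1 → 3; chars 83.
Subsquare (5′×2.5′, letters a–x): 0.5429/0.0833333 → 6 → g, 0.4030/0.0416667 → 9 → j; chars gj.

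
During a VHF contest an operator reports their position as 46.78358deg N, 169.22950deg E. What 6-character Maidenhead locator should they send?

RN46os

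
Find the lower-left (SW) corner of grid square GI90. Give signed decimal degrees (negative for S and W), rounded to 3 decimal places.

-10.000, -42.000

Field G=6, I=8: +6·20° lon, +8·10° lat → SW at lon -60°, lat -10°.
Square 9, 0: +9·2° lon, +0·1° lat → SW at lon -42°, lat -10°.
latitude -10.000, longitude -42.000.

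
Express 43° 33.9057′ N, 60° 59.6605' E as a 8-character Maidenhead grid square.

Add 180° to longitude and 90° to latitude: 240.99434, 133.56509.
Field: 240.99434/20 → 12 → M, 133.56509/10 → 13 → N; chars MN.
Square: 0.99434/2 → 0, 3.56509/1 → 3; chars 03.
Subsquare: 0.99434/0.0833333 → 11 → l, 0.56509/0.0416667 → 13 → n; chars ln.
Extended square: 0.07767/0.00833333 → 9, 0.02343/0.00416667 → 5; chars 95.

MN03ln95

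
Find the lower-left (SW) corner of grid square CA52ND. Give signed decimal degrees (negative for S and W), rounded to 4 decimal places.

Field C=2, A=0: +2·20° lon, +0·10° lat → SW at lon -140°, lat -90°.
Square 5, 2: +5·2° lon, +2·1° lat → SW at lon -130°, lat -88°.
Subsquare n=13, d=3: +13·0.0833333° lon, +3·0.0416667° lat → SW at lon -128.917°, lat -87.875°.
latitude -87.8750, longitude -128.9167.

-87.8750, -128.9167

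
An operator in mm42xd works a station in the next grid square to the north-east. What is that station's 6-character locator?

MM52ae

Longitude subsquare x = 23; +1 → 24, wraps to 0 = a, carry into square.
Longitude square 4; +1 → 5.
Latitude subsquare d = 3; +1 → 4 = e.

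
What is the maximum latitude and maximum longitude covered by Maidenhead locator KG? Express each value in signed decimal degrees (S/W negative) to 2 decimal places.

Field K=10, G=6: +10·20° lon, +6·10° lat → SW at lon 20°, lat -30°.
Cell spans 20° lon × 10° lat. NE corner is SW corner plus one full cell.
latitude -20.00, longitude 40.00.

-20.00, 40.00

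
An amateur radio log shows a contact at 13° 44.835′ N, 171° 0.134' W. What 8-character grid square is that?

Offset from 180°W / 90°S: lon 8.99777°, lat 103.74725°.
Field: lon ⌊8.99777/20⌋ = 0 → A; lat ⌊103.74725/10⌋ = 10 → K.
Square: lon ⌊8.99777/2⌋ = 4; lat ⌊3.74725/1⌋ = 3.
Subsquare: lon ⌊0.99777/0.0833333⌋ = 11 → l; lat ⌊0.74725/0.0416667⌋ = 17 → r.
Extended square: lon ⌊0.08110/0.00833333⌋ = 9; lat ⌊0.03892/0.00416667⌋ = 9.

AK43lr99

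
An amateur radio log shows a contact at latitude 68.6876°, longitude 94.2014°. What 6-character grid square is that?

NP78cq

Add 180° to longitude and 90° to latitude: 274.2014, 158.6876.
Field: lon ⌊274.2014/20⌋ = 13 → N; lat ⌊158.6876/10⌋ = 15 → P.
Square: lon ⌊14.2014/2⌋ = 7; lat ⌊8.6876/1⌋ = 8.
Subsquare: lon ⌊0.2014/0.0833333⌋ = 2 → c; lat ⌊0.6876/0.0416667⌋ = 16 → q.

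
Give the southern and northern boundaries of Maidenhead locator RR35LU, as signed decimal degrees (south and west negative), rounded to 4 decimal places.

85.8333, 85.8750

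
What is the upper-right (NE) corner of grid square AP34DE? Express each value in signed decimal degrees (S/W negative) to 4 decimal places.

64.2083, -173.6667

Field A=0, P=15: +0·20° lon, +15·10° lat → SW at lon -180°, lat 60°.
Square 3, 4: +3·2° lon, +4·1° lat → SW at lon -174°, lat 64°.
Subsquare d=3, e=4: +3·0.0833333° lon, +4·0.0416667° lat → SW at lon -173.75°, lat 64.1667°.
Cell spans 0.0833333° lon × 0.0416667° lat. NE corner is SW corner plus one full cell.
latitude 64.2083, longitude -173.6667.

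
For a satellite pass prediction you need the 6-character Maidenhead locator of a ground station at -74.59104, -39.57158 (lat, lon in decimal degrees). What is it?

HB05fj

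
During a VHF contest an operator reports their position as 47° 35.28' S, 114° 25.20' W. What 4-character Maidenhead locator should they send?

DE22

Offset from 180°W / 90°S: lon 65.58°, lat 42.41°.
Field: lon ⌊65.58/20⌋ = 3 → D; lat ⌊42.41/10⌋ = 4 → E.
Square: lon ⌊5.58/2⌋ = 2; lat ⌊2.41/1⌋ = 2.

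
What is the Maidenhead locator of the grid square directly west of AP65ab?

AP55xb

Longitude subsquare a = 0; −1 → -1, wraps to 23 = x, carry into square.
Longitude square 6; −1 → 5.
The latitude characters are unchanged.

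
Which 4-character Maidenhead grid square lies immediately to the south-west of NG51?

NG40

Longitude square 5; −1 → 4.
Latitude square 1; −1 → 0.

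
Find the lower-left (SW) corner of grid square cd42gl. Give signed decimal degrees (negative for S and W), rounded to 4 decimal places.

-57.5417, -131.5000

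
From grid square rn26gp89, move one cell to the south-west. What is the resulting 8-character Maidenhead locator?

RN26gp78

Longitude extended square 8; −1 → 7.
Latitude extended square 9; −1 → 8.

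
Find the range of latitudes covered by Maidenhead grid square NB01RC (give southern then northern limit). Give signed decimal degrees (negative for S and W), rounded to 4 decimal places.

-78.9167, -78.8750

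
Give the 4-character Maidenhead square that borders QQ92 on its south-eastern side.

RQ01

Longitude square 9; +1 → 10, wraps to 0, carry into field.
Longitude field Q = 16; +1 → 17 = R.
Latitude square 2; −1 → 1.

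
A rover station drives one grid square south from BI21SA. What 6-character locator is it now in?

BI20sx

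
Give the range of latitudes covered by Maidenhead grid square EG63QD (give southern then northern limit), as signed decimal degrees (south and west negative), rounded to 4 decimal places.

-26.8750, -26.8333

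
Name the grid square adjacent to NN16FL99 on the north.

NN16fm90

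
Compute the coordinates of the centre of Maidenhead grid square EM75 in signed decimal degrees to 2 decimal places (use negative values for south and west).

Field E=4, M=12: +4·20° lon, +12·10° lat → SW at lon -100°, lat 30°.
Square 7, 5: +7·2° lon, +5·1° lat → SW at lon -86°, lat 35°.
Cell spans 2° lon × 1° lat. Centre is SW corner plus half of each.
latitude 35.50, longitude -85.00.

35.50, -85.00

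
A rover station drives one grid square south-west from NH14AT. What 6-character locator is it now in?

Longitude subsquare a = 0; −1 → -1, wraps to 23 = x, carry into square.
Longitude square 1; −1 → 0.
Latitude subsquare t = 19; −1 → 18 = s.

NH04xs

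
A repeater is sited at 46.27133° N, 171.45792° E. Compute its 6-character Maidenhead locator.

Add 180° to longitude and 90° to latitude: 351.4579, 136.2713.
Field: 351.4579/20 → 17 → R, 136.2713/10 → 13 → N; chars RN.
Square: 11.4579/2 → 5, 6.2713/1 → 6; chars 56.
Subsquare: 1.4579/0.0833333 → 17 → r, 0.2713/0.0416667 → 6 → g; chars rg.

RN56rg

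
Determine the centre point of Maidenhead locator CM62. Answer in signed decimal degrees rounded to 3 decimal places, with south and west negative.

32.500, -127.000

Field C=2, M=12: +2·20° lon, +12·10° lat → SW at lon -140°, lat 30°.
Square 6, 2: +6·2° lon, +2·1° lat → SW at lon -128°, lat 32°.
Cell spans 2° lon × 1° lat. Centre is SW corner plus half of each.
latitude 32.500, longitude -127.000.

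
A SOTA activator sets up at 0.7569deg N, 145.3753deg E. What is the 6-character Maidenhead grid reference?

QJ20qs

Offset from 180°W / 90°S: lon 325.3753°, lat 90.7569°.
Field: 325.3753/20 → 16 → Q, 90.7569/10 → 9 → J; chars QJ.
Square: 5.3753/2 → 2, 0.7569/1 → 0; chars 20.
Subsquare: 1.3753/0.0833333 → 16 → q, 0.7569/0.0416667 → 18 → s; chars qs.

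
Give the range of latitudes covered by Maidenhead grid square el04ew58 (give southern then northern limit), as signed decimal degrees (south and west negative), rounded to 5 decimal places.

24.95000, 24.95417

Field E=4, L=11: +4·20° lon, +11·10° lat → SW at lon -100°, lat 20°.
Square 0, 4: +0·2° lon, +4·1° lat → SW at lon -100°, lat 24°.
Subsquare e=4, w=22: +4·0.0833333° lon, +22·0.0416667° lat → SW at lon -99.6667°, lat 24.9167°.
Extended square 5, 8: +5·0.00833333° lon, +8·0.00416667° lat → SW at lon -99.625°, lat 24.95°.
Cell spans 0.00833333° lon × 0.00416667° lat.
south 24.95000, north 24.95417.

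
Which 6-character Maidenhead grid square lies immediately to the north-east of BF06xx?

Longitude subsquare x = 23; +1 → 24, wraps to 0 = a, carry into square.
Longitude square 0; +1 → 1.
Latitude subsquare x = 23; +1 → 24, wraps to 0 = a, carry into square.
Latitude square 6; +1 → 7.

BF17aa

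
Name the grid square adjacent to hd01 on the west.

Longitude square 0; −1 → -1, wraps to 9, carry into field.
Longitude field H = 7; −1 → 6 = G.
The latitude characters are unchanged.

GD91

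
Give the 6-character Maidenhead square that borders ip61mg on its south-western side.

IP61lf

Longitude subsquare m = 12; −1 → 11 = l.
Latitude subsquare g = 6; −1 → 5 = f.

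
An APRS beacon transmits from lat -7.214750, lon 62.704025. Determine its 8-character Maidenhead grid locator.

Offset from 180°W / 90°S: lon 242.70403°, lat 82.78525°.
Field: lon ⌊242.70403/20⌋ = 12 → M; lat ⌊82.78525/10⌋ = 8 → I.
Square: lon ⌊2.70403/2⌋ = 1; lat ⌊2.78525/1⌋ = 2.
Subsquare: lon ⌊0.70403/0.0833333⌋ = 8 → i; lat ⌊0.78525/0.0416667⌋ = 18 → s.
Extended square: lon ⌊0.03736/0.00833333⌋ = 4; lat ⌊0.03525/0.00416667⌋ = 8.

MI12is48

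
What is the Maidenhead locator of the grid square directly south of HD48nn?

Latitude subsquare n = 13; −1 → 12 = m.
The longitude characters are unchanged.

HD48nm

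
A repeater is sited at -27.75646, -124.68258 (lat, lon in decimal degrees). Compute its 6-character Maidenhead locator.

Shift to the Maidenhead origin (180°W, 90°S): lon 55.3174, lat 62.2435.
Field (20°×10°, letters A–R): lon ⌊55.3174/20⌋ = 2 → C; lat ⌊62.2435/10⌋ = 6 → G.
Square (2°×1°, digits 0–9): lon ⌊15.3174/2⌋ = 7; lat ⌊2.2435/1⌋ = 2.
Subsquare (5′×2.5′, letters a–x): lon ⌊1.3174/0.0833333⌋ = 15 → p; lat ⌊0.2435/0.0416667⌋ = 5 → f.

CG72pf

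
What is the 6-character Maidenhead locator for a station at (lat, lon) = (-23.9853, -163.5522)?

Add 180° to longitude and 90° to latitude: 16.4478, 66.0147.
Field: lon ⌊16.4478/20⌋ = 0 → A; lat ⌊66.0147/10⌋ = 6 → G.
Square: lon ⌊16.4478/2⌋ = 8; lat ⌊6.0147/1⌋ = 6.
Subsquare: lon ⌊0.4478/0.0833333⌋ = 5 → f; lat ⌊0.0147/0.0416667⌋ = 0 → a.

AG86fa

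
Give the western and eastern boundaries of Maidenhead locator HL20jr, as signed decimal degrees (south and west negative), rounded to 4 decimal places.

-35.2500, -35.1667

Field H=7, L=11: +7·20° lon, +11·10° lat → SW at lon -40°, lat 20°.
Square 2, 0: +2·2° lon, +0·1° lat → SW at lon -36°, lat 20°.
Subsquare j=9, r=17: +9·0.0833333° lon, +17·0.0416667° lat → SW at lon -35.25°, lat 20.7083°.
Cell spans 0.0833333° lon × 0.0416667° lat.
west -35.2500, east -35.1667.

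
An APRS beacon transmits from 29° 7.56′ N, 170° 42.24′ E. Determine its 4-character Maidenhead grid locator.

RL59

Shift to the Maidenhead origin (180°W, 90°S): lon 350.70, lat 119.13.
Field: lon ⌊350.70/20⌋ = 17 → R; lat ⌊119.13/10⌋ = 11 → L.
Square: lon ⌊10.70/2⌋ = 5; lat ⌊9.13/1⌋ = 9.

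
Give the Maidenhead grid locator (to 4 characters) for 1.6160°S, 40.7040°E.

LI08

Add 180° to longitude and 90° to latitude: 220.70, 88.38.
Field: 220.70/20 → 11 → L, 88.38/10 → 8 → I; chars LI.
Square: 0.70/2 → 0, 8.38/1 → 8; chars 08.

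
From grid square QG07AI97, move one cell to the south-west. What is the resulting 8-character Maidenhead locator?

Longitude extended square 9; −1 → 8.
Latitude extended square 7; −1 → 6.

QG07ai86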